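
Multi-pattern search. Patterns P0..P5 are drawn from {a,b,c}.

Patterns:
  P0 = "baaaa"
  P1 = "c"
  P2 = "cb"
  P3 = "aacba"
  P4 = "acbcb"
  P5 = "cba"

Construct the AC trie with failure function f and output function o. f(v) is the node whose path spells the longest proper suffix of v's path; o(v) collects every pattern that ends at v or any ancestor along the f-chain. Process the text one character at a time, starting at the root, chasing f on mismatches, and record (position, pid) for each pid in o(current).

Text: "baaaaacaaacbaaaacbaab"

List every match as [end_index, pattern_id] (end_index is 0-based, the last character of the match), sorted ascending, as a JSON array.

Construct AC machine:
Trie (insert patterns):
  n0 'ε': a→8 b→1 c→6
  n1 'b': a→2
  n2 'ba': a→3
  n3 'baa': a→4
  n4 'baaa': a→5
  n5 'baaaa': ·  [P0 ends]
  n6 'c': b→7  [P1 ends]
  n7 'cb': a→17  [P2 ends]
  n8 'a': a→9 c→13
  n9 'aa': c→10
  n10 'aac': b→11
  n11 'aacb': a→12
  n12 'aacba': ·  [P3 ends]
  n13 'ac': b→14
  n14 'acb': c→15
  n15 'acbc': b→16
  n16 'acbcb': ·  [P4 ends]
  n17 'cba': ·  [P5 ends]

BFS fail/out derivation:
  n1('b'): parent n0 fail=0; on 'b' 0 → fail=0;  out ∅∪∅=∅
  n6('c'): parent n0 fail=0; on 'c' 0 → fail=0;  out {1}∪∅={1}
  n8('a'): parent n0 fail=0; on 'a' 0 → fail=0;  out ∅∪∅=∅
  n2('ba'): parent n1 fail=0; on 'a' 0 → fail=8;  out ∅∪∅=∅
  n7('cb'): parent n6 fail=0; on 'b' 0 → fail=1;  out {2}∪∅={2}
  n9('aa'): parent n8 fail=0; on 'a' 0 → fail=8;  out ∅∪∅=∅
  n13('ac'): parent n8 fail=0; on 'c' 0 → fail=6;  out ∅∪{1}={1}
  n3('baa'): parent n2 fail=8; on 'a' 8 → fail=9;  out ∅∪∅=∅
  n10('aac'): parent n9 fail=8; on 'c' 8 → fail=13;  out ∅∪{1}={1}
  n14('acb'): parent n13 fail=6; on 'b' 6 → fail=7;  out ∅∪{2}={2}
  n17('cba'): parent n7 fail=1; on 'a' 1 → fail=2;  out {5}∪∅={5}
  n4('baaa'): parent n3 fail=9; on 'a' 9→8 → fail=9;  out ∅∪∅=∅
  n11('aacb'): parent n10 fail=13; on 'b' 13 → fail=14;  out ∅∪{2}={2}
  n15('acbc'): parent n14 fail=7; on 'c' 7→1→0 → fail=6;  out ∅∪{1}={1}
  n5('baaaa'): parent n4 fail=9; on 'a' 9→8 → fail=9;  out {0}∪∅={0}
  n12('aacba'): parent n11 fail=14; on 'a' 14→7 → fail=17;  out {3}∪{5}={3,5}
  n16('acbcb'): parent n15 fail=6; on 'b' 6 → fail=7;  out {4}∪{2}={2,4}

Scan:
pos 0 'b': at 1
pos 1 'a': at 2
pos 2 'a': at 3
pos 3 'a': at 4
pos 4 'a': at 5  emit P0@[0:4]
pos 5 'a': at 9 ·f
pos 6 'c': at 10  emit P1@[6:6]
pos 7 'a': at 8 ·f
pos 8 'a': at 9
pos 9 'a': at 9 ·f
pos 10 'c': at 10  emit P1@[10:10]
pos 11 'b': at 11  emit P2@[10:11]
pos 12 'a': at 12  emit P3@[8:12],P5@[10:12]
pos 13 'a': at 3 ·f
pos 14 'a': at 4
pos 15 'a': at 5  emit P0@[11:15]
pos 16 'c': at 10 ·f  emit P1@[16:16]
pos 17 'b': at 11  emit P2@[16:17]
pos 18 'a': at 12  emit P3@[14:18],P5@[16:18]
pos 19 'a': at 3 ·f
pos 20 'b': at 1 ·f

Result: [[4,0],[6,1],[10,1],[11,2],[12,3],[12,5],[15,0],[16,1],[17,2],[18,3],[18,5]]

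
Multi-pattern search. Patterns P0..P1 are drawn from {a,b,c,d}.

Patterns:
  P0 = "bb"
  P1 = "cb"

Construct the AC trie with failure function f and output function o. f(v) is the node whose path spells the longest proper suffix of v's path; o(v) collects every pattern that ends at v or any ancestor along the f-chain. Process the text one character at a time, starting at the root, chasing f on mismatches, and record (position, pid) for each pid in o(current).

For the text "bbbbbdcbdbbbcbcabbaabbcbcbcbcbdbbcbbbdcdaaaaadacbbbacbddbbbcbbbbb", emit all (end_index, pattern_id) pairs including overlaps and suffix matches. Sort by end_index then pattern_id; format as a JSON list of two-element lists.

Construct AC machine:
Trie nodes:
  n0 'ε': b→1 c→3
  n1 'b': b→2
  n2 'bb': ·  ←P0
  n3 'c': b→4
  n4 'cb': ·  ←P1

Failure links (BFS by depth):
  n1('b'): parent n0 fail=0; on 'b' 0 → fail=0;  out ∅∪∅=∅
  n3('c'): parent n0 fail=0; on 'c' 0 → fail=0;  out ∅∪∅=∅
  n2('bb'): parent n1 fail=0; on 'b' 0 → fail=1;  out {0}∪∅={0}
  n4('cb'): parent n3 fail=0; on 'b' 0 → fail=1;  out {1}∪∅={1}

Run:
[0] read 'b'  n0⇒n1
[1] read 'b'  n1⇒n2  ** P0@[0:1]
[2] read 'b'  n2⇒n2 (fail-walked)  ** P0@[1:2]
[3] read 'b'  n2⇒n2 (fail-walked)  ** P0@[2:3]
[4] read 'b'  n2⇒n2 (fail-walked)  ** P0@[3:4]
[5] read 'd'  n2⇒n0 (fail-walked)
[6] read 'c'  n0⇒n3
[7] read 'b'  n3⇒n4  ** P1@[6:7]
[8] read 'd'  n4⇒n0 (fail-walked)
[9] read 'b'  n0⇒n1
[10] read 'b'  n1⇒n2  ** P0@[9:10]
[11] read 'b'  n2⇒n2 (fail-walked)  ** P0@[10:11]
[12] read 'c'  n2⇒n3 (fail-walked)
[13] read 'b'  n3⇒n4  ** P1@[12:13]
[14] read 'c'  n4⇒n3 (fail-walked)
[15] read 'a'  n3⇒n0 (fail-walked)
[16] read 'b'  n0⇒n1
[17] read 'b'  n1⇒n2  ** P0@[16:17]
[18] read 'a'  n2⇒n0 (fail-walked)
[19] read 'a'  n0⇒n0
[20] read 'b'  n0⇒n1
[21] read 'b'  n1⇒n2  ** P0@[20:21]
[22] read 'c'  n2⇒n3 (fail-walked)
[23] read 'b'  n3⇒n4  ** P1@[22:23]
[24] read 'c'  n4⇒n3 (fail-walked)
[25] read 'b'  n3⇒n4  ** P1@[24:25]
[26] read 'c'  n4⇒n3 (fail-walked)
[27] read 'b'  n3⇒n4  ** P1@[26:27]
[28] read 'c'  n4⇒n3 (fail-walked)
[29] read 'b'  n3⇒n4  ** P1@[28:29]
[30] read 'd'  n4⇒n0 (fail-walked)
[31] read 'b'  n0⇒n1
[32] read 'b'  n1⇒n2  ** P0@[31:32]
[33] read 'c'  n2⇒n3 (fail-walked)
[34] read 'b'  n3⇒n4  ** P1@[33:34]
[35] read 'b'  n4⇒n2 (fail-walked)  ** P0@[34:35]
[36] read 'b'  n2⇒n2 (fail-walked)  ** P0@[35:36]
[37] read 'd'  n2⇒n0 (fail-walked)
[38] read 'c'  n0⇒n3
[39] read 'd'  n3⇒n0 (fail-walked)
[40] read 'a'  n0⇒n0
[41] read 'a'  n0⇒n0
[42] read 'a'  n0⇒n0
[43] read 'a'  n0⇒n0
[44] read 'a'  n0⇒n0
[45] read 'd'  n0⇒n0
[46] read 'a'  n0⇒n0
[47] read 'c'  n0⇒n3
[48] read 'b'  n3⇒n4  ** P1@[47:48]
[49] read 'b'  n4⇒n2 (fail-walked)  ** P0@[48:49]
[50] read 'b'  n2⇒n2 (fail-walked)  ** P0@[49:50]
[51] read 'a'  n2⇒n0 (fail-walked)
[52] read 'c'  n0⇒n3
[53] read 'b'  n3⇒n4  ** P1@[52:53]
[54] read 'd'  n4⇒n0 (fail-walked)
[55] read 'd'  n0⇒n0
[56] read 'b'  n0⇒n1
[57] read 'b'  n1⇒n2  ** P0@[56:57]
[58] read 'b'  n2⇒n2 (fail-walked)  ** P0@[57:58]
[59] read 'c'  n2⇒n3 (fail-walked)
[60] read 'b'  n3⇒n4  ** P1@[59:60]
[61] read 'b'  n4⇒n2 (fail-walked)  ** P0@[60:61]
[62] read 'b'  n2⇒n2 (fail-walked)  ** P0@[61:62]
[63] read 'b'  n2⇒n2 (fail-walked)  ** P0@[62:63]
[64] read 'b'  n2⇒n2 (fail-walked)  ** P0@[63:64]

Matches: [[1,0],[2,0],[3,0],[4,0],[7,1],[10,0],[11,0],[13,1],[17,0],[21,0],[23,1],[25,1],[27,1],[29,1],[32,0],[34,1],[35,0],[36,0],[48,1],[49,0],[50,0],[53,1],[57,0],[58,0],[60,1],[61,0],[62,0],[63,0],[64,0]]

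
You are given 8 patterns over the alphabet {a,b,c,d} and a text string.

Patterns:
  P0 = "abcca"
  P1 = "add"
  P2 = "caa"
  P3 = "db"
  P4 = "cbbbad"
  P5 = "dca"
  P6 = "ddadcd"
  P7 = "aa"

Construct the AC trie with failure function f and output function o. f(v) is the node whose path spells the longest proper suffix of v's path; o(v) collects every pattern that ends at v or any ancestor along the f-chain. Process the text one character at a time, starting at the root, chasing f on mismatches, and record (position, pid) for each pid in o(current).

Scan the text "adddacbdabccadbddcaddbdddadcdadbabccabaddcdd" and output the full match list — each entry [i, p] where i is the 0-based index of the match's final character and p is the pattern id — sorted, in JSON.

Build automaton:
Trie nodes:
  n0 'ε': a→1 c→8 d→11
  n1 'a': a→25 b→2 d→6
  n2 'ab': c→3
  n3 'abc': c→4
  n4 'abcc': a→5
  n5 'abcca': ·  [P0 ends]
  n6 'ad': d→7
  n7 'add': ·  [P1 ends]
  n8 'c': a→9 b→13
  n9 'ca': a→10
  n10 'caa': ·  [P2 ends]
  n11 'd': b→12 c→18 d→20
  n12 'db': ·  [P3 ends]
  n13 'cb': b→14
  n14 'cbb': b→15
  n15 'cbbb': a→16
  n16 'cbbba': d→17
  n17 'cbbbad': ·  [P4 ends]
  n18 'dc': a→19
  n19 'dca': ·  [P5 ends]
  n20 'dd': a→21
  n21 'dda': d→22
  n22 'ddad': c→23
  n23 'ddadc': d→24
  n24 'ddadcd': ·  [P6 ends]
  n25 'aa': ·  [P7 ends]

BFS fail/out derivation:
  fail(1) 'a': from fail(0)=0 chase 'a': 0 ⇒ 0;  out=∅∪out(0)=∅
  fail(8) 'c': from fail(0)=0 chase 'c': 0 ⇒ 0;  out=∅∪out(0)=∅
  fail(11) 'd': from fail(0)=0 chase 'd': 0 ⇒ 0;  out=∅∪out(0)=∅
  fail(2) 'ab': from fail(1)=0 chase 'b': 0 ⇒ 0;  out=∅∪out(0)=∅
  fail(6) 'ad': from fail(1)=0 chase 'd': 0 ⇒ 11;  out=∅∪out(11)=∅
  fail(9) 'ca': from fail(8)=0 chase 'a': 0 ⇒ 1;  out=∅∪out(1)=∅
  fail(12) 'db': from fail(11)=0 chase 'b': 0 ⇒ 0;  out={3}∪out(0)={3}
  fail(13) 'cb': from fail(8)=0 chase 'b': 0 ⇒ 0;  out=∅∪out(0)=∅
  fail(18) 'dc': from fail(11)=0 chase 'c': 0 ⇒ 8;  out=∅∪out(8)=∅
  fail(20) 'dd': from fail(11)=0 chase 'd': 0 ⇒ 11;  out=∅∪out(11)=∅
  fail(25) 'aa': from fail(1)=0 chase 'a': 0 ⇒ 1;  out={7}∪out(1)={7}
  fail(3) 'abc': from fail(2)=0 chase 'c': 0 ⇒ 8;  out=∅∪out(8)=∅
  fail(7) 'add': from fail(6)=11 chase 'd': 11 ⇒ 20;  out={1}∪out(20)={1}
  fail(10) 'caa': from fail(9)=1 chase 'a': 1 ⇒ 25;  out={2}∪out(25)={2,7}
  fail(14) 'cbb': from fail(13)=0 chase 'b': 0 ⇒ 0;  out=∅∪out(0)=∅
  fail(19) 'dca': from fail(18)=8 chase 'a': 8 ⇒ 9;  out={5}∪out(9)={5}
  fail(21) 'dda': from fail(20)=11 chase 'a': 11→0 ⇒ 1;  out=∅∪out(1)=∅
  fail(4) 'abcc': from fail(3)=8 chase 'c': 8→0 ⇒ 8;  out=∅∪out(8)=∅
  fail(15) 'cbbb': from fail(14)=0 chase 'b': 0 ⇒ 0;  out=∅∪out(0)=∅
  fail(22) 'ddad': from fail(21)=1 chase 'd': 1 ⇒ 6;  out=∅∪out(6)=∅
  fail(5) 'abcca': from fail(4)=8 chase 'a': 8 ⇒ 9;  out={0}∪out(9)={0}
  fail(16) 'cbbba': from fail(15)=0 chase 'a': 0 ⇒ 1;  out=∅∪out(1)=∅
  fail(23) 'ddadc': from fail(22)=6 chase 'c': 6→11 ⇒ 18;  out=∅∪out(18)=∅
  fail(17) 'cbbbad': from fail(16)=1 chase 'd': 1 ⇒ 6;  out={4}∪out(6)={4}
  fail(24) 'ddadcd': from fail(23)=18 chase 'd': 18→8→0 ⇒ 11;  out={6}∪out(11)={6}

Scan:
i=0 'a': node 0→1
i=1 'd': node 1→6
i=2 'd': node 6→7  → match P1@[0:2]
i=3 'd': node 7→20 (fail-walked)
i=4 'a': node 20→21
i=5 'c': node 21→8 (fail-walked)
i=6 'b': node 8→13
i=7 'd': node 13→11 (fail-walked)
i=8 'a': node 11→1 (fail-walked)
i=9 'b': node 1→2
i=10 'c': node 2→3
i=11 'c': node 3→4
i=12 'a': node 4→5  → match P0@[8:12]
i=13 'd': node 5→6 (fail-walked)
i=14 'b': node 6→12 (fail-walked)  → match P3@[13:14]
i=15 'd': node 12→11 (fail-walked)
i=16 'd': node 11→20
i=17 'c': node 20→18 (fail-walked)
i=18 'a': node 18→19  → match P5@[16:18]
i=19 'd': node 19→6 (fail-walked)
i=20 'd': node 6→7  → match P1@[18:20]
i=21 'b': node 7→12 (fail-walked)  → match P3@[20:21]
i=22 'd': node 12→11 (fail-walked)
i=23 'd': node 11→20
i=24 'd': node 20→20 (fail-walked)
i=25 'a': node 20→21
i=26 'd': node 21→22
i=27 'c': node 22→23
i=28 'd': node 23→24  → match P6@[23:28]
i=29 'a': node 24→1 (fail-walked)
i=30 'd': node 1→6
i=31 'b': node 6→12 (fail-walked)  → match P3@[30:31]
i=32 'a': node 12→1 (fail-walked)
i=33 'b': node 1→2
i=34 'c': node 2→3
i=35 'c': node 3→4
i=36 'a': node 4→5  → match P0@[32:36]
i=37 'b': node 5→2 (fail-walked)
i=38 'a': node 2→1 (fail-walked)
i=39 'd': node 1→6
i=40 'd': node 6→7  → match P1@[38:40]
i=41 'c': node 7→18 (fail-walked)
i=42 'd': node 18→11 (fail-walked)
i=43 'd': node 11→20

Result: [[2,1],[12,0],[14,3],[18,5],[20,1],[21,3],[28,6],[31,3],[36,0],[40,1]]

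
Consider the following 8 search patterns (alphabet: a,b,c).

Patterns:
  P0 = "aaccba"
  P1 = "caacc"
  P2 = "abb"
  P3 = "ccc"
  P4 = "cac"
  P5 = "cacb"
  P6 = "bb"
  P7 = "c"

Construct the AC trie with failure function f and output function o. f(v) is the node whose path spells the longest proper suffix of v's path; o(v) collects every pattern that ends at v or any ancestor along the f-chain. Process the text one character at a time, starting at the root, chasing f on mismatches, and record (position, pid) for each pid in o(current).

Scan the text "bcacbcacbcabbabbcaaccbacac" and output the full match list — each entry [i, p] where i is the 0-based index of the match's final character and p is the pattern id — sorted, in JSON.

Construct AC machine:
Trie (insert patterns):
  0='ε' goto a→1 b→18 c→7
  1='a' goto a→2 b→12
  2='aa' goto c→3
  3='aac' goto c→4
  4='aacc' goto b→5
  5='aaccb' goto a→6
  6='aaccba' goto ·  [P0 ends]
  7='c' goto a→8 c→14  [P7 ends]
  8='ca' goto a→9 c→16
  9='caa' goto c→10
  10='caac' goto c→11
  11='caacc' goto ·  [P1 ends]
  12='ab' goto b→13
  13='abb' goto ·  [P2 ends]
  14='cc' goto c→15
  15='ccc' goto ·  [P3 ends]
  16='cac' goto b→17  [P4 ends]
  17='cacb' goto ·  [P5 ends]
  18='b' goto b→19
  19='bb' goto ·  [P6 ends]

BFS fail/out derivation:
  n1('a'): parent n0 fail=0; on 'a' 0 → fail=0;  out ∅∪∅=∅
  n7('c'): parent n0 fail=0; on 'c' 0 → fail=0;  out {7}∪∅={7}
  n18('b'): parent n0 fail=0; on 'b' 0 → fail=0;  out ∅∪∅=∅
  n2('aa'): parent n1 fail=0; on 'a' 0 → fail=1;  out ∅∪∅=∅
  n8('ca'): parent n7 fail=0; on 'a' 0 → fail=1;  out ∅∪∅=∅
  n12('ab'): parent n1 fail=0; on 'b' 0 → fail=18;  out ∅∪∅=∅
  n14('cc'): parent n7 fail=0; on 'c' 0 → fail=7;  out ∅∪{7}={7}
  n19('bb'): parent n18 fail=0; on 'b' 0 → fail=18;  out {6}∪∅={6}
  n3('aac'): parent n2 fail=1; on 'c' 1→0 → fail=7;  out ∅∪{7}={7}
  n9('caa'): parent n8 fail=1; on 'a' 1 → fail=2;  out ∅∪∅=∅
  n13('abb'): parent n12 fail=18; on 'b' 18 → fail=19;  out {2}∪{6}={2,6}
  n15('ccc'): parent n14 fail=7; on 'c' 7 → fail=14;  out {3}∪{7}={3,7}
  n16('cac'): parent n8 fail=1; on 'c' 1→0 → fail=7;  out {4}∪{7}={4,7}
  n4('aacc'): parent n3 fail=7; on 'c' 7 → fail=14;  out ∅∪{7}={7}
  n10('caac'): parent n9 fail=2; on 'c' 2 → fail=3;  out ∅∪{7}={7}
  n17('cacb'): parent n16 fail=7; on 'b' 7→0 → fail=18;  out {5}∪∅={5}
  n5('aaccb'): parent n4 fail=14; on 'b' 14→7→0 → fail=18;  out ∅∪∅=∅
  n11('caacc'): parent n10 fail=3; on 'c' 3 → fail=4;  out {1}∪{7}={1,7}
  n6('aaccba'): parent n5 fail=18; on 'a' 18→0 → fail=1;  out {0}∪∅={0}

Scan:
i=0 'b': node 0→18
i=1 'c': node 18→7 (via fail)  → match P7@[1:1]
i=2 'a': node 7→8
i=3 'c': node 8→16  → match P4@[1:3],P7@[3:3]
i=4 'b': node 16→17  → match P5@[1:4]
i=5 'c': node 17→7 (via fail)  → match P7@[5:5]
i=6 'a': node 7→8
i=7 'c': node 8→16  → match P4@[5:7],P7@[7:7]
i=8 'b': node 16→17  → match P5@[5:8]
i=9 'c': node 17→7 (via fail)  → match P7@[9:9]
i=10 'a': node 7→8
i=11 'b': node 8→12 (via fail)
i=12 'b': node 12→13  → match P2@[10:12],P6@[11:12]
i=13 'a': node 13→1 (via fail)
i=14 'b': node 1→12
i=15 'b': node 12→13  → match P2@[13:15],P6@[14:15]
i=16 'c': node 13→7 (via fail)  → match P7@[16:16]
i=17 'a': node 7→8
i=18 'a': node 8→9
i=19 'c': node 9→10  → match P7@[19:19]
i=20 'c': node 10→11  → match P1@[16:20],P7@[20:20]
i=21 'b': node 11→5 (via fail)
i=22 'a': node 5→6  → match P0@[17:22]
i=23 'c': node 6→7 (via fail)  → match P7@[23:23]
i=24 'a': node 7→8
i=25 'c': node 8→16  → match P4@[23:25],P7@[25:25]

Result: [[1,7],[3,4],[3,7],[4,5],[5,7],[7,4],[7,7],[8,5],[9,7],[12,2],[12,6],[15,2],[15,6],[16,7],[19,7],[20,1],[20,7],[22,0],[23,7],[25,4],[25,7]]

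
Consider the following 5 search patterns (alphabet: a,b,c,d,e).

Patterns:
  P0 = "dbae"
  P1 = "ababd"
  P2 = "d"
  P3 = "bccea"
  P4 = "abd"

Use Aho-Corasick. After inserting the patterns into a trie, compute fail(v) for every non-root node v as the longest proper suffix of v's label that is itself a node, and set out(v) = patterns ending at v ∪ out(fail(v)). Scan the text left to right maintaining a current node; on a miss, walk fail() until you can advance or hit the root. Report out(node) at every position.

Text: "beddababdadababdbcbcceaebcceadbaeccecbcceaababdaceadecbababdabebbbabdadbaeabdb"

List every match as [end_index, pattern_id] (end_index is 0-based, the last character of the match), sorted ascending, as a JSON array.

Construct AC machine:
Trie (insert patterns):
  n0 'ε': a→5 b→10 d→1
  n1 'd': b→2  ←P2
  n2 'db': a→3
  n3 'dba': e→4
  n4 'dbae': ·  ←P0
  n5 'a': b→6
  n6 'ab': a→7 d→15
  n7 'aba': b→8
  n8 'abab': d→9
  n9 'ababd': ·  ←P1
  n10 'b': c→11
  n11 'bc': c→12
  n12 'bcc': e→13
  n13 'bcce': a→14
  n14 'bccea': ·  ←P3
  n15 'abd': ·  ←P4

Failure links (BFS by depth):
  n1('d'): parent n0 fail=0; on 'd' 0 → fail=0;  out {2}∪∅={2}
  n5('a'): parent n0 fail=0; on 'a' 0 → fail=0;  out ∅∪∅=∅
  n10('b'): parent n0 fail=0; on 'b' 0 → fail=0;  out ∅∪∅=∅
  n2('db'): parent n1 fail=0; on 'b' 0 → fail=10;  out ∅∪∅=∅
  n6('ab'): parent n5 fail=0; on 'b' 0 → fail=10;  out ∅∪∅=∅
  n11('bc'): parent n10 fail=0; on 'c' 0 → fail=0;  out ∅∪∅=∅
  n3('dba'): parent n2 fail=10; on 'a' 10→0 → fail=5;  out ∅∪∅=∅
  n7('aba'): parent n6 fail=10; on 'a' 10→0 → fail=5;  out ∅∪∅=∅
  n12('bcc'): parent n11 fail=0; on 'c' 0 → fail=0;  out ∅∪∅=∅
  n15('abd'): parent n6 fail=10; on 'd' 10→0 → fail=1;  out {4}∪{2}={2,4}
  n4('dbae'): parent n3 fail=5; on 'e' 5→0 → fail=0;  out {0}∪∅={0}
  n8('abab'): parent n7 fail=5; on 'b' 5 → fail=6;  out ∅∪∅=∅
  n13('bcce'): parent n12 fail=0; on 'e' 0 → fail=0;  out ∅∪∅=∅
  n9('ababd'): parent n8 fail=6; on 'd' 6 → fail=15;  out {1}∪{2,4}={1,2,4}
  n14('bccea'): parent n13 fail=0; on 'a' 0 → fail=5;  out {3}∪∅={3}

Scan:
[0] read 'b'  n0⇒n10
[1] read 'e'  n10⇒n0 (fail-walked)
[2] read 'd'  n0⇒n1  emit P2@[2:2]
[3] read 'd'  n1⇒n1 (fail-walked)  emit P2@[3:3]
[4] read 'a'  n1⇒n5 (fail-walked)
[5] read 'b'  n5⇒n6
[6] read 'a'  n6⇒n7
[7] read 'b'  n7⇒n8
[8] read 'd'  n8⇒n9  emit P1@[4:8],P2@[8:8],P4@[6:8]
[9] read 'a'  n9⇒n5 (fail-walked)
[10] read 'd'  n5⇒n1 (fail-walked)  emit P2@[10:10]
[11] read 'a'  n1⇒n5 (fail-walked)
[12] read 'b'  n5⇒n6
[13] read 'a'  n6⇒n7
[14] read 'b'  n7⇒n8
[15] read 'd'  n8⇒n9  emit P1@[11:15],P2@[15:15],P4@[13:15]
[16] read 'b'  n9⇒n2 (fail-walked)
[17] read 'c'  n2⇒n11 (fail-walked)
[18] read 'b'  n11⇒n10 (fail-walked)
[19] read 'c'  n10⇒n11
[20] read 'c'  n11⇒n12
[21] read 'e'  n12⇒n13
[22] read 'a'  n13⇒n14  emit P3@[18:22]
[23] read 'e'  n14⇒n0 (fail-walked)
[24] read 'b'  n0⇒n10
[25] read 'c'  n10⇒n11
[26] read 'c'  n11⇒n12
[27] read 'e'  n12⇒n13
[28] read 'a'  n13⇒n14  emit P3@[24:28]
[29] read 'd'  n14⇒n1 (fail-walked)  emit P2@[29:29]
[30] read 'b'  n1⇒n2
[31] read 'a'  n2⇒n3
[32] read 'e'  n3⇒n4  emit P0@[29:32]
[33] read 'c'  n4⇒n0 (fail-walked)
[34] read 'c'  n0⇒n0
[35] read 'e'  n0⇒n0
[36] read 'c'  n0⇒n0
[37] read 'b'  n0⇒n10
[38] read 'c'  n10⇒n11
[39] read 'c'  n11⇒n12
[40] read 'e'  n12⇒n13
[41] read 'a'  n13⇒n14  emit P3@[37:41]
[42] read 'a'  n14⇒n5 (fail-walked)
[43] read 'b'  n5⇒n6
[44] read 'a'  n6⇒n7
[45] read 'b'  n7⇒n8
[46] read 'd'  n8⇒n9  emit P1@[42:46],P2@[46:46],P4@[44:46]
[47] read 'a'  n9⇒n5 (fail-walked)
[48] read 'c'  n5⇒n0 (fail-walked)
[49] read 'e'  n0⇒n0
[50] read 'a'  n0⇒n5
[51] read 'd'  n5⇒n1 (fail-walked)  emit P2@[51:51]
[52] read 'e'  n1⇒n0 (fail-walked)
[53] read 'c'  n0⇒n0
[54] read 'b'  n0⇒n10
[55] read 'a'  n10⇒n5 (fail-walked)
[56] read 'b'  n5⇒n6
[57] read 'a'  n6⇒n7
[58] read 'b'  n7⇒n8
[59] read 'd'  n8⇒n9  emit P1@[55:59],P2@[59:59],P4@[57:59]
[60] read 'a'  n9⇒n5 (fail-walked)
[61] read 'b'  n5⇒n6
[62] read 'e'  n6⇒n0 (fail-walked)
[63] read 'b'  n0⇒n10
[64] read 'b'  n10⇒n10 (fail-walked)
[65] read 'b'  n10⇒n10 (fail-walked)
[66] read 'a'  n10⇒n5 (fail-walked)
[67] read 'b'  n5⇒n6
[68] read 'd'  n6⇒n15  emit P2@[68:68],P4@[66:68]
[69] read 'a'  n15⇒n5 (fail-walked)
[70] read 'd'  n5⇒n1 (fail-walked)  emit P2@[70:70]
[71] read 'b'  n1⇒n2
[72] read 'a'  n2⇒n3
[73] read 'e'  n3⇒n4  emit P0@[70:73]
[74] read 'a'  n4⇒n5 (fail-walked)
[75] read 'b'  n5⇒n6
[76] read 'd'  n6⇒n15  emit P2@[76:76],P4@[74:76]
[77] read 'b'  n15⇒n2 (fail-walked)

Matches: [[2,2],[3,2],[8,1],[8,2],[8,4],[10,2],[15,1],[15,2],[15,4],[22,3],[28,3],[29,2],[32,0],[41,3],[46,1],[46,2],[46,4],[51,2],[59,1],[59,2],[59,4],[68,2],[68,4],[70,2],[73,0],[76,2],[76,4]]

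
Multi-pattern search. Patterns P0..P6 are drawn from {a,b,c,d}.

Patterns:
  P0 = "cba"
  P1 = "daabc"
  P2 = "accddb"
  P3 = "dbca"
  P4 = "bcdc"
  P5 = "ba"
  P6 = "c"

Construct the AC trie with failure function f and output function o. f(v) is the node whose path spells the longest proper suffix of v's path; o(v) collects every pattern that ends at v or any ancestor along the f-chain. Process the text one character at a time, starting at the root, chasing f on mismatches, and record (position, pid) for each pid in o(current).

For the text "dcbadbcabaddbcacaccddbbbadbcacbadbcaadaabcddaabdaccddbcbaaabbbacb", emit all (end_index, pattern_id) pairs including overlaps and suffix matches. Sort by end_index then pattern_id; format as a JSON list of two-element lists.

Build:
Trie nodes:
  n0 'ε': a→9 b→18 c→1 d→4
  n1 'c': b→2  ←P6
  n2 'cb': a→3
  n3 'cba': ·  ←P0
  n4 'd': a→5 b→15
  n5 'da': a→6
  n6 'daa': b→7
  n7 'daab': c→8
  n8 'daabc': ·  ←P1
  n9 'a': c→10
  n10 'ac': c→11
  n11 'acc': d→12
  n12 'accd': d→13
  n13 'accdd': b→14
  n14 'accddb': ·  ←P2
  n15 'db': c→16
  n16 'dbc': a→17
  n17 'dbca': ·  ←P3
  n18 'b': a→22 c→19
  n19 'bc': d→20
  n20 'bcd': c→21
  n21 'bcdc': ·  ←P4
  n22 'ba': ·  ←P5

BFS fail/out derivation:
  n1('c'): parent n0 fail=0; on 'c' 0 → fail=0;  out {6}∪∅={6}
  n4('d'): parent n0 fail=0; on 'd' 0 → fail=0;  out ∅∪∅=∅
  n9('a'): parent n0 fail=0; on 'a' 0 → fail=0;  out ∅∪∅=∅
  n18('b'): parent n0 fail=0; on 'b' 0 → fail=0;  out ∅∪∅=∅
  n2('cb'): parent n1 fail=0; on 'b' 0 → fail=18;  out ∅∪∅=∅
  n5('da'): parent n4 fail=0; on 'a' 0 → fail=9;  out ∅∪∅=∅
  n10('ac'): parent n9 fail=0; on 'c' 0 → fail=1;  out ∅∪{6}={6}
  n15('db'): parent n4 fail=0; on 'b' 0 → fail=18;  out ∅∪∅=∅
  n19('bc'): parent n18 fail=0; on 'c' 0 → fail=1;  out ∅∪{6}={6}
  n22('ba'): parent n18 fail=0; on 'a' 0 → fail=9;  out {5}∪∅={5}
  n3('cba'): parent n2 fail=18; on 'a' 18 → fail=22;  out {0}∪{5}={0,5}
  n6('daa'): parent n5 fail=9; on 'a' 9→0 → fail=9;  out ∅∪∅=∅
  n11('acc'): parent n10 fail=1; on 'c' 1→0 → fail=1;  out ∅∪{6}={6}
  n16('dbc'): parent n15 fail=18; on 'c' 18 → fail=19;  out ∅∪{6}={6}
  n20('bcd'): parent n19 fail=1; on 'd' 1→0 → fail=4;  out ∅∪∅=∅
  n7('daab'): parent n6 fail=9; on 'b' 9→0 → fail=18;  out ∅∪∅=∅
  n12('accd'): parent n11 fail=1; on 'd' 1→0 → fail=4;  out ∅∪∅=∅
  n17('dbca'): parent n16 fail=19; on 'a' 19→1→0 → fail=9;  out {3}∪∅={3}
  n21('bcdc'): parent n20 fail=4; on 'c' 4→0 → fail=1;  out {4}∪{6}={4,6}
  n8('daabc'): parent n7 fail=18; on 'c' 18 → fail=19;  out {1}∪{6}={1,6}
  n13('accdd'): parent n12 fail=4; on 'd' 4→0 → fail=4;  out ∅∪∅=∅
  n14('accddb'): parent n13 fail=4; on 'b' 4 → fail=15;  out {2}∪∅={2}

Scan:
[0] read 'd'  n0⇒n4
[1] read 'c'  n4⇒n1 (fail-walked)  → match P6@[1:1]
[2] read 'b'  n1⇒n2
[3] read 'a'  n2⇒n3  → match P0@[1:3],P5@[2:3]
[4] read 'd'  n3⇒n4 (fail-walked)
[5] read 'b'  n4⇒n15
[6] read 'c'  n15⇒n16  → match P6@[6:6]
[7] read 'a'  n16⇒n17  → match P3@[4:7]
[8] read 'b'  n17⇒n18 (fail-walked)
[9] read 'a'  n18⇒n22  → match P5@[8:9]
[10] read 'd'  n22⇒n4 (fail-walked)
[11] read 'd'  n4⇒n4 (fail-walked)
[12] read 'b'  n4⇒n15
[13] read 'c'  n15⇒n16  → match P6@[13:13]
[14] read 'a'  n16⇒n17  → match P3@[11:14]
[15] read 'c'  n17⇒n10 (fail-walked)  → match P6@[15:15]
[16] read 'a'  n10⇒n9 (fail-walked)
[17] read 'c'  n9⇒n10  → match P6@[17:17]
[18] read 'c'  n10⇒n11  → match P6@[18:18]
[19] read 'd'  n11⇒n12
[20] read 'd'  n12⇒n13
[21] read 'b'  n13⇒n14  → match P2@[16:21]
[22] read 'b'  n14⇒n18 (fail-walked)
[23] read 'b'  n18⇒n18 (fail-walked)
[24] read 'a'  n18⇒n22  → match P5@[23:24]
[25] read 'd'  n22⇒n4 (fail-walked)
[26] read 'b'  n4⇒n15
[27] read 'c'  n15⇒n16  → match P6@[27:27]
[28] read 'a'  n16⇒n17  → match P3@[25:28]
[29] read 'c'  n17⇒n10 (fail-walked)  → match P6@[29:29]
[30] read 'b'  n10⇒n2 (fail-walked)
[31] read 'a'  n2⇒n3  → match P0@[29:31],P5@[30:31]
[32] read 'd'  n3⇒n4 (fail-walked)
[33] read 'b'  n4⇒n15
[34] read 'c'  n15⇒n16  → match P6@[34:34]
[35] read 'a'  n16⇒n17  → match P3@[32:35]
[36] read 'a'  n17⇒n9 (fail-walked)
[37] read 'd'  n9⇒n4 (fail-walked)
[38] read 'a'  n4⇒n5
[39] read 'a'  n5⇒n6
[40] read 'b'  n6⇒n7
[41] read 'c'  n7⇒n8  → match P1@[37:41],P6@[41:41]
[42] read 'd'  n8⇒n20 (fail-walked)
[43] read 'd'  n20⇒n4 (fail-walked)
[44] read 'a'  n4⇒n5
[45] read 'a'  n5⇒n6
[46] read 'b'  n6⇒n7
[47] read 'd'  n7⇒n4 (fail-walked)
[48] read 'a'  n4⇒n5
[49] read 'c'  n5⇒n10 (fail-walked)  → match P6@[49:49]
[50] read 'c'  n10⇒n11  → match P6@[50:50]
[51] read 'd'  n11⇒n12
[52] read 'd'  n12⇒n13
[53] read 'b'  n13⇒n14  → match P2@[48:53]
[54] read 'c'  n14⇒n16 (fail-walked)  → match P6@[54:54]
[55] read 'b'  n16⇒n2 (fail-walked)
[56] read 'a'  n2⇒n3  → match P0@[54:56],P5@[55:56]
[57] read 'a'  n3⇒n9 (fail-walked)
[58] read 'a'  n9⇒n9 (fail-walked)
[59] read 'b'  n9⇒n18 (fail-walked)
[60] read 'b'  n18⇒n18 (fail-walked)
[61] read 'b'  n18⇒n18 (fail-walked)
[62] read 'a'  n18⇒n22  → match P5@[61:62]
[63] read 'c'  n22⇒n10 (fail-walked)  → match P6@[63:63]
[64] read 'b'  n10⇒n2 (fail-walked)

All matches (sorted): [[1,6],[3,0],[3,5],[6,6],[7,3],[9,5],[13,6],[14,3],[15,6],[17,6],[18,6],[21,2],[24,5],[27,6],[28,3],[29,6],[31,0],[31,5],[34,6],[35,3],[41,1],[41,6],[49,6],[50,6],[53,2],[54,6],[56,0],[56,5],[62,5],[63,6]]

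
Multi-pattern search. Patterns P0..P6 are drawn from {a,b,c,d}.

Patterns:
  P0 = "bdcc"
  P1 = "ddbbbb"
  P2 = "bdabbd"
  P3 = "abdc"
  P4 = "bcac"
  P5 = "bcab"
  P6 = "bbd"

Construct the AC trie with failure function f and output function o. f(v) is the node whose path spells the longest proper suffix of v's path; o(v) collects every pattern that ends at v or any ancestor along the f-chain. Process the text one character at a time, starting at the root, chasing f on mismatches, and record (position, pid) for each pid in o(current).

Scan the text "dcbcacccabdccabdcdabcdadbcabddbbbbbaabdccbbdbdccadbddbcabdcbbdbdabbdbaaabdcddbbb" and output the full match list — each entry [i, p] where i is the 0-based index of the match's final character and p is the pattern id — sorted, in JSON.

Construct AC machine:
Trie (insert patterns):
  0='ε' goto a→15 b→1 d→5
  1='b' goto b→23 c→19 d→2
  2='bd' goto a→11 c→3
  3='bdc' goto c→4
  4='bdcc' goto ·  ←P0
  5='d' goto d→6
  6='dd' goto b→7
  7='ddb' goto b→8
  8='ddbb' goto b→9
  9='ddbbb' goto b→10
  10='ddbbbb' goto ·  ←P1
  11='bda' goto b→12
  12='bdab' goto b→13
  13='bdabb' goto d→14
  14='bdabbd' goto ·  ←P2
  15='a' goto b→16
  16='ab' goto d→17
  17='abd' goto c→18
  18='abdc' goto ·  ←P3
  19='bc' goto a→20
  20='bca' goto b→22 c→21
  21='bcac' goto ·  ←P4
  22='bcab' goto ·  ←P5
  23='bb' goto d→24
  24='bbd' goto ·  ←P6

BFS fail/out derivation:
  n1('b'): parent n0 fail=0; on 'b' 0 → fail=0;  out ∅∪∅=∅
  n5('d'): parent n0 fail=0; on 'd' 0 → fail=0;  out ∅∪∅=∅
  n15('a'): parent n0 fail=0; on 'a' 0 → fail=0;  out ∅∪∅=∅
  n2('bd'): parent n1 fail=0; on 'd' 0 → fail=5;  out ∅∪∅=∅
  n6('dd'): parent n5 fail=0; on 'd' 0 → fail=5;  out ∅∪∅=∅
  n16('ab'): parent n15 fail=0; on 'b' 0 → fail=1;  out ∅∪∅=∅
  n19('bc'): parent n1 fail=0; on 'c' 0 → fail=0;  out ∅∪∅=∅
  n23('bb'): parent n1 fail=0; on 'b' 0 → fail=1;  out ∅∪∅=∅
  n3('bdc'): parent n2 fail=5; on 'c' 5→0 → fail=0;  out ∅∪∅=∅
  n7('ddb'): parent n6 fail=5; on 'b' 5→0 → fail=1;  out ∅∪∅=∅
  n11('bda'): parent n2 fail=5; on 'a' 5→0 → fail=15;  out ∅∪∅=∅
  n17('abd'): parent n16 fail=1; on 'd' 1 → fail=2;  out ∅∪∅=∅
  n20('bca'): parent n19 fail=0; on 'a' 0 → fail=15;  out ∅∪∅=∅
  n24('bbd'): parent n23 fail=1; on 'd' 1 → fail=2;  out {6}∪∅={6}
  n4('bdcc'): parent n3 fail=0; on 'c' 0 → fail=0;  out {0}∪∅={0}
  n8('ddbb'): parent n7 fail=1; on 'b' 1 → fail=23;  out ∅∪∅=∅
  n12('bdab'): parent n11 fail=15; on 'b' 15 → fail=16;  out ∅∪∅=∅
  n18('abdc'): parent n17 fail=2; on 'c' 2 → fail=3;  out {3}∪∅={3}
  n21('bcac'): parent n20 fail=15; on 'c' 15→0 → fail=0;  out {4}∪∅={4}
  n22('bcab'): parent n20 fail=15; on 'b' 15 → fail=16;  out {5}∪∅={5}
  n9('ddbbb'): parent n8 fail=23; on 'b' 23→1 → fail=23;  out ∅∪∅=∅
  n13('bdabb'): parent n12 fail=16; on 'b' 16→1 → fail=23;  out ∅∪∅=∅
  n10('ddbbbb'): parent n9 fail=23; on 'b' 23→1 → fail=23;  out {1}∪∅={1}
  n14('bdabbd'): parent n13 fail=23; on 'd' 23 → fail=24;  out {2}∪{6}={2,6}

Scan:
pos 0 'd': at 5
pos 1 'c': at 0 (fail-walked)
pos 2 'b': at 1
pos 3 'c': at 19
pos 4 'a': at 20
pos 5 'c': at 21  → match P4@[2:5]
pos 6 'c': at 0 (fail-walked)
pos 7 'c': at 0
pos 8 'a': at 15
pos 9 'b': at 16
pos 10 'd': at 17
pos 11 'c': at 18  → match P3@[8:11]
pos 12 'c': at 4 (fail-walked)  → match P0@[9:12]
pos 13 'a': at 15 (fail-walked)
pos 14 'b': at 16
pos 15 'd': at 17
pos 16 'c': at 18  → match P3@[13:16]
pos 17 'd': at 5 (fail-walked)
pos 18 'a': at 15 (fail-walked)
pos 19 'b': at 16
pos 20 'c': at 19 (fail-walked)
pos 21 'd': at 5 (fail-walked)
pos 22 'a': at 15 (fail-walked)
pos 23 'd': at 5 (fail-walked)
pos 24 'b': at 1 (fail-walked)
pos 25 'c': at 19
pos 26 'a': at 20
pos 27 'b': at 22  → match P5@[24:27]
pos 28 'd': at 17 (fail-walked)
pos 29 'd': at 6 (fail-walked)
pos 30 'b': at 7
pos 31 'b': at 8
pos 32 'b': at 9
pos 33 'b': at 10  → match P1@[28:33]
pos 34 'b': at 23 (fail-walked)
pos 35 'a': at 15 (fail-walked)
pos 36 'a': at 15 (fail-walked)
pos 37 'b': at 16
pos 38 'd': at 17
pos 39 'c': at 18  → match P3@[36:39]
pos 40 'c': at 4 (fail-walked)  → match P0@[37:40]
pos 41 'b': at 1 (fail-walked)
pos 42 'b': at 23
pos 43 'd': at 24  → match P6@[41:43]
pos 44 'b': at 1 (fail-walked)
pos 45 'd': at 2
pos 46 'c': at 3
pos 47 'c': at 4  → match P0@[44:47]
pos 48 'a': at 15 (fail-walked)
pos 49 'd': at 5 (fail-walked)
pos 50 'b': at 1 (fail-walked)
pos 51 'd': at 2
pos 52 'd': at 6 (fail-walked)
pos 53 'b': at 7
pos 54 'c': at 19 (fail-walked)
pos 55 'a': at 20
pos 56 'b': at 22  → match P5@[53:56]
pos 57 'd': at 17 (fail-walked)
pos 58 'c': at 18  → match P3@[55:58]
pos 59 'b': at 1 (fail-walked)
pos 60 'b': at 23
pos 61 'd': at 24  → match P6@[59:61]
pos 62 'b': at 1 (fail-walked)
pos 63 'd': at 2
pos 64 'a': at 11
pos 65 'b': at 12
pos 66 'b': at 13
pos 67 'd': at 14  → match P2@[62:67],P6@[65:67]
pos 68 'b': at 1 (fail-walked)
pos 69 'a': at 15 (fail-walked)
pos 70 'a': at 15 (fail-walked)
pos 71 'a': at 15 (fail-walked)
pos 72 'b': at 16
pos 73 'd': at 17
pos 74 'c': at 18  → match P3@[71:74]
pos 75 'd': at 5 (fail-walked)
pos 76 'd': at 6
pos 77 'b': at 7
pos 78 'b': at 8
pos 79 'b': at 9

Matches: [[5,4],[11,3],[12,0],[16,3],[27,5],[33,1],[39,3],[40,0],[43,6],[47,0],[56,5],[58,3],[61,6],[67,2],[67,6],[74,3]]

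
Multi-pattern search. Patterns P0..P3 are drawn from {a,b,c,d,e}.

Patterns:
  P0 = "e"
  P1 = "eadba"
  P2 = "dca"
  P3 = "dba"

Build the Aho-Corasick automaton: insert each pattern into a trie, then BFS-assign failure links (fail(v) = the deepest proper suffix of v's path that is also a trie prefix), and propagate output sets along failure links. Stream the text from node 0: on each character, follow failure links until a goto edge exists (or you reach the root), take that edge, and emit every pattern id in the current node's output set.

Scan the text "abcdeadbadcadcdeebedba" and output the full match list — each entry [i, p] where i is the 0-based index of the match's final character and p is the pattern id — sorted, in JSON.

Build automaton:
Trie nodes:
  0='ε' goto d→6 e→1
  1='e' goto a→2  ←P0
  2='ea' goto d→3
  3='ead' goto b→4
  4='eadb' goto a→5
  5='eadba' goto ·  ←P1
  6='d' goto b→9 c→7
  7='dc' goto a→8
  8='dca' goto ·  ←P2
  9='db' goto a→10
  10='dba' goto ·  ←P3

Failure links (BFS by depth):
  n1('e'): parent n0 fail=0; on 'e' 0 → fail=0;  out {0}∪∅={0}
  n6('d'): parent n0 fail=0; on 'd' 0 → fail=0;  out ∅∪∅=∅
  n2('ea'): parent n1 fail=0; on 'a' 0 → fail=0;  out ∅∪∅=∅
  n7('dc'): parent n6 fail=0; on 'c' 0 → fail=0;  out ∅∪∅=∅
  n9('db'): parent n6 fail=0; on 'b' 0 → fail=0;  out ∅∪∅=∅
  n3('ead'): parent n2 fail=0; on 'd' 0 → fail=6;  out ∅∪∅=∅
  n8('dca'): parent n7 fail=0; on 'a' 0 → fail=0;  out {2}∪∅={2}
  n10('dba'): parent n9 fail=0; on 'a' 0 → fail=0;  out {3}∪∅={3}
  n4('eadb'): parent n3 fail=6; on 'b' 6 → fail=9;  out ∅∪∅=∅
  n5('eadba'): parent n4 fail=9; on 'a' 9 → fail=10;  out {1}∪{3}={1,3}

Run:
pos 0 'a': at 0
pos 1 'b': at 0
pos 2 'c': at 0
pos 3 'd': at 6
pos 4 'e': at 1 ·f  emit P0@[4:4]
pos 5 'a': at 2
pos 6 'd': at 3
pos 7 'b': at 4
pos 8 'a': at 5  emit P1@[4:8],P3@[6:8]
pos 9 'd': at 6 ·f
pos 10 'c': at 7
pos 11 'a': at 8  emit P2@[9:11]
pos 12 'd': at 6 ·f
pos 13 'c': at 7
pos 14 'd': at 6 ·f
pos 15 'e': at 1 ·f  emit P0@[15:15]
pos 16 'e': at 1 ·f  emit P0@[16:16]
pos 17 'b': at 0 ·f
pos 18 'e': at 1  emit P0@[18:18]
pos 19 'd': at 6 ·f
pos 20 'b': at 9
pos 21 'a': at 10  emit P3@[19:21]

Matches: [[4,0],[8,1],[8,3],[11,2],[15,0],[16,0],[18,0],[21,3]]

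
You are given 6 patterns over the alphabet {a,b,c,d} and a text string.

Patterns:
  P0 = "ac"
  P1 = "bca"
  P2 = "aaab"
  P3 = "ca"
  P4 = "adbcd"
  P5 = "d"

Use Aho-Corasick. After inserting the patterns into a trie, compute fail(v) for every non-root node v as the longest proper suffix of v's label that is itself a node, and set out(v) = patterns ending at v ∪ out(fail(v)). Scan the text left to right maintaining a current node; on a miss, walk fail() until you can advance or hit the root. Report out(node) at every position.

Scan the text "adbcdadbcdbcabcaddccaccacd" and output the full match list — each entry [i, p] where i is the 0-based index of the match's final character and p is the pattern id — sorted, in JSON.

Build:
Trie (insert patterns):
  0='ε' goto a→1 b→3 c→9 d→15
  1='a' goto a→6 c→2 d→11
  2='ac' goto ·  ←P0
  3='b' goto c→4
  4='bc' goto a→5
  5='bca' goto ·  ←P1
  6='aa' goto a→7
  7='aaa' goto b→8
  8='aaab' goto ·  ←P2
  9='c' goto a→10
  10='ca' goto ·  ←P3
  11='ad' goto b→12
  12='adb' goto c→13
  13='adbc' goto d→14
  14='adbcd' goto ·  ←P4
  15='d' goto ·  ←P5

BFS fail/out derivation:
  n1('a'): parent n0 fail=0; on 'a' 0 → fail=0;  out ∅∪∅=∅
  n3('b'): parent n0 fail=0; on 'b' 0 → fail=0;  out ∅∪∅=∅
  n9('c'): parent n0 fail=0; on 'c' 0 → fail=0;  out ∅∪∅=∅
  n15('d'): parent n0 fail=0; on 'd' 0 → fail=0;  out {5}∪∅={5}
  n2('ac'): parent n1 fail=0; on 'c' 0 → fail=9;  out {0}∪∅={0}
  n4('bc'): parent n3 fail=0; on 'c' 0 → fail=9;  out ∅∪∅=∅
  n6('aa'): parent n1 fail=0; on 'a' 0 → fail=1;  out ∅∪∅=∅
  n10('ca'): parent n9 fail=0; on 'a' 0 → fail=1;  out {3}∪∅={3}
  n11('ad'): parent n1 fail=0; on 'd' 0 → fail=15;  out ∅∪{5}={5}
  n5('bca'): parent n4 fail=9; on 'a' 9 → fail=10;  out {1}∪{3}={1,3}
  n7('aaa'): parent n6 fail=1; on 'a' 1 → fail=6;  out ∅∪∅=∅
  n12('adb'): parent n11 fail=15; on 'b' 15→0 → fail=3;  out ∅∪∅=∅
  n8('aaab'): parent n7 fail=6; on 'b' 6→1→0 → fail=3;  out {2}∪∅={2}
  n13('adbc'): parent n12 fail=3; on 'c' 3 → fail=4;  out ∅∪∅=∅
  n14('adbcd'): parent n13 fail=4; on 'd' 4→9→0 → fail=15;  out {4}∪{5}={4,5}

Run:
[0] read 'a'  n0⇒n1
[1] read 'd'  n1⇒n11  emit P5@[1:1]
[2] read 'b'  n11⇒n12
[3] read 'c'  n12⇒n13
[4] read 'd'  n13⇒n14  emit P4@[0:4],P5@[4:4]
[5] read 'a'  n14⇒n1 (via fail)
[6] read 'd'  n1⇒n11  emit P5@[6:6]
[7] read 'b'  n11⇒n12
[8] read 'c'  n12⇒n13
[9] read 'd'  n13⇒n14  emit P4@[5:9],P5@[9:9]
[10] read 'b'  n14⇒n3 (via fail)
[11] read 'c'  n3⇒n4
[12] read 'a'  n4⇒n5  emit P1@[10:12],P3@[11:12]
[13] read 'b'  n5⇒n3 (via fail)
[14] read 'c'  n3⇒n4
[15] read 'a'  n4⇒n5  emit P1@[13:15],P3@[14:15]
[16] read 'd'  n5⇒n11 (via fail)  emit P5@[16:16]
[17] read 'd'  n11⇒n15 (via fail)  emit P5@[17:17]
[18] read 'c'  n15⇒n9 (via fail)
[19] read 'c'  n9⇒n9 (via fail)
[20] read 'a'  n9⇒n10  emit P3@[19:20]
[21] read 'c'  n10⇒n2 (via fail)  emit P0@[20:21]
[22] read 'c'  n2⇒n9 (via fail)
[23] read 'a'  n9⇒n10  emit P3@[22:23]
[24] read 'c'  n10⇒n2 (via fail)  emit P0@[23:24]
[25] read 'd'  n2⇒n15 (via fail)  emit P5@[25:25]

Matches: [[1,5],[4,4],[4,5],[6,5],[9,4],[9,5],[12,1],[12,3],[15,1],[15,3],[16,5],[17,5],[20,3],[21,0],[23,3],[24,0],[25,5]]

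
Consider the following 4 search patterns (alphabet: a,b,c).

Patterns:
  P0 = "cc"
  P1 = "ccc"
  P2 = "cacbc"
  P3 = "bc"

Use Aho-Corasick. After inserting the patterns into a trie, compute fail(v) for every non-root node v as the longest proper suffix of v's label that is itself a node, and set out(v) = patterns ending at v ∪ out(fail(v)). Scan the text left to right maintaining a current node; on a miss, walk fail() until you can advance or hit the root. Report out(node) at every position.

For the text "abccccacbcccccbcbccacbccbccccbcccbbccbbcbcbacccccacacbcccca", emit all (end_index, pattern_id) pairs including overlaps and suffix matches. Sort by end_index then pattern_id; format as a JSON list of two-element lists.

Build:
Trie nodes:
  0='ε' goto b→8 c→1
  1='c' goto a→4 c→2
  2='cc' goto c→3  ←P0
  3='ccc' goto ·  ←P1
  4='ca' goto c→5
  5='cac' goto b→6
  6='cacb' goto c→7
  7='cacbc' goto ·  ←P2
  8='b' goto c→9
  9='bc' goto ·  ←P3

Failure links (BFS by depth):
  n1('c'): parent n0 fail=0; on 'c' 0 → fail=0;  out ∅∪∅=∅
  n8('b'): parent n0 fail=0; on 'b' 0 → fail=0;  out ∅∪∅=∅
  n2('cc'): parent n1 fail=0; on 'c' 0 → fail=1;  out {0}∪∅={0}
  n4('ca'): parent n1 fail=0; on 'a' 0 → fail=0;  out ∅∪∅=∅
  n9('bc'): parent n8 fail=0; on 'c' 0 → fail=1;  out {3}∪∅={3}
  n3('ccc'): parent n2 fail=1; on 'c' 1 → fail=2;  out {1}∪{0}={0,1}
  n5('cac'): parent n4 fail=0; on 'c' 0 → fail=1;  out ∅∪∅=∅
  n6('cacb'): parent n5 fail=1; on 'b' 1→0 → fail=8;  out ∅∪∅=∅
  n7('cacbc'): parent n6 fail=8; on 'c' 8 → fail=9;  out {2}∪{3}={2,3}

Text stream:
i=0 'a': node 0→0
i=1 'b': node 0→8
i=2 'c': node 8→9  → match P3@[1:2]
i=3 'c': node 9→2 ·f  → match P0@[2:3]
i=4 'c': node 2→3  → match P0@[3:4],P1@[2:4]
i=5 'c': node 3→3 ·f  → match P0@[4:5],P1@[3:5]
i=6 'a': node 3→4 ·f
i=7 'c': node 4→5
i=8 'b': node 5→6
i=9 'c': node 6→7  → match P2@[5:9],P3@[8:9]
i=10 'c': node 7→2 ·f  → match P0@[9:10]
i=11 'c': node 2→3  → match P0@[10:11],P1@[9:11]
i=12 'c': node 3→3 ·f  → match P0@[11:12],P1@[10:12]
i=13 'c': node 3→3 ·f  → match P0@[12:13],P1@[11:13]
i=14 'b': node 3→8 ·f
i=15 'c': node 8→9  → match P3@[14:15]
i=16 'b': node 9→8 ·f
i=17 'c': node 8→9  → match P3@[16:17]
i=18 'c': node 9→2 ·f  → match P0@[17:18]
i=19 'a': node 2→4 ·f
i=20 'c': node 4→5
i=21 'b': node 5→6
i=22 'c': node 6→7  → match P2@[18:22],P3@[21:22]
i=23 'c': node 7→2 ·f  → match P0@[22:23]
i=24 'b': node 2→8 ·f
i=25 'c': node 8→9  → match P3@[24:25]
i=26 'c': node 9→2 ·f  → match P0@[25:26]
i=27 'c': node 2→3  → match P0@[26:27],P1@[25:27]
i=28 'c': node 3→3 ·f  → match P0@[27:28],P1@[26:28]
i=29 'b': node 3→8 ·f
i=30 'c': node 8→9  → match P3@[29:30]
i=31 'c': node 9→2 ·f  → match P0@[30:31]
i=32 'c': node 2→3  → match P0@[31:32],P1@[30:32]
i=33 'b': node 3→8 ·f
i=34 'b': node 8→8 ·f
i=35 'c': node 8→9  → match P3@[34:35]
i=36 'c': node 9→2 ·f  → match P0@[35:36]
i=37 'b': node 2→8 ·f
i=38 'b': node 8→8 ·f
i=39 'c': node 8→9  → match P3@[38:39]
i=40 'b': node 9→8 ·f
i=41 'c': node 8→9  → match P3@[40:41]
i=42 'b': node 9→8 ·f
i=43 'a': node 8→0 ·f
i=44 'c': node 0→1
i=45 'c': node 1→2  → match P0@[44:45]
i=46 'c': node 2→3  → match P0@[45:46],P1@[44:46]
i=47 'c': node 3→3 ·f  → match P0@[46:47],P1@[45:47]
i=48 'c': node 3→3 ·f  → match P0@[47:48],P1@[46:48]
i=49 'a': node 3→4 ·f
i=50 'c': node 4→5
i=51 'a': node 5→4 ·f
i=52 'c': node 4→5
i=53 'b': node 5→6
i=54 'c': node 6→7  → match P2@[50:54],P3@[53:54]
i=55 'c': node 7→2 ·f  → match P0@[54:55]
i=56 'c': node 2→3  → match P0@[55:56],P1@[54:56]
i=57 'c': node 3→3 ·f  → match P0@[56:57],P1@[55:57]
i=58 'a': node 3→4 ·f

Result: [[2,3],[3,0],[4,0],[4,1],[5,0],[5,1],[9,2],[9,3],[10,0],[11,0],[11,1],[12,0],[12,1],[13,0],[13,1],[15,3],[17,3],[18,0],[22,2],[22,3],[23,0],[25,3],[26,0],[27,0],[27,1],[28,0],[28,1],[30,3],[31,0],[32,0],[32,1],[35,3],[36,0],[39,3],[41,3],[45,0],[46,0],[46,1],[47,0],[47,1],[48,0],[48,1],[54,2],[54,3],[55,0],[56,0],[56,1],[57,0],[57,1]]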